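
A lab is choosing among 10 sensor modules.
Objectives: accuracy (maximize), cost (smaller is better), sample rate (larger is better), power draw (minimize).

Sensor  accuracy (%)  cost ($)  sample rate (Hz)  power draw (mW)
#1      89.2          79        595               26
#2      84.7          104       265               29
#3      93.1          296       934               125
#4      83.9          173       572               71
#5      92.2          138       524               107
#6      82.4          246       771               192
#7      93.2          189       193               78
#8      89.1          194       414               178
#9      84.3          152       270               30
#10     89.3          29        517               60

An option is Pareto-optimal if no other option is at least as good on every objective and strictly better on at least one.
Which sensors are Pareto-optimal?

#1, #3, #5, #6, #7, #10

#1: not dominated (best power draw).
#2: dominated by #1 (accuracy 89.2≥84.7, cost 79≤104, sample rate 595≥265, power draw 26≤29).
#3: not dominated (best sample rate).
#4: dominated by #1 (accuracy 89.2≥83.9, cost 79≤173, sample rate 595≥572, power draw 26≤71).
#5: not dominated.
#6: not dominated.
#7: not dominated (best accuracy).
#8: dominated by #1 (accuracy 89.2≥89.1, cost 79≤194, sample rate 595≥414, power draw 26≤178).
#9: dominated by #1 (accuracy 89.2≥84.3, cost 79≤152, sample rate 595≥270, power draw 26≤30).
#10: not dominated (best cost).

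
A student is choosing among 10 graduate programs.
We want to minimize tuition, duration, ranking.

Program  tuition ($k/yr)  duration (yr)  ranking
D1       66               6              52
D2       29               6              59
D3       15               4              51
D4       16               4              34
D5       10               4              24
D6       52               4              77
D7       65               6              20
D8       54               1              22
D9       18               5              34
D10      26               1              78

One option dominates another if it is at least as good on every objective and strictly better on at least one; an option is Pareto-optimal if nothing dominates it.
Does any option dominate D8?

No

D1: worse on tuition (66 vs 54).
D2: worse on duration (6 vs 1).
D3: worse on duration (4 vs 1).
D4: worse on duration (4 vs 1).
D5: worse on duration (4 vs 1).
D6: worse on duration (4 vs 1).
D7: worse on tuition (65 vs 54).
D9: worse on duration (5 vs 1).
D10: worse on ranking (78 vs 22).
No option is at least as good as D8 on every objective and strictly better on one.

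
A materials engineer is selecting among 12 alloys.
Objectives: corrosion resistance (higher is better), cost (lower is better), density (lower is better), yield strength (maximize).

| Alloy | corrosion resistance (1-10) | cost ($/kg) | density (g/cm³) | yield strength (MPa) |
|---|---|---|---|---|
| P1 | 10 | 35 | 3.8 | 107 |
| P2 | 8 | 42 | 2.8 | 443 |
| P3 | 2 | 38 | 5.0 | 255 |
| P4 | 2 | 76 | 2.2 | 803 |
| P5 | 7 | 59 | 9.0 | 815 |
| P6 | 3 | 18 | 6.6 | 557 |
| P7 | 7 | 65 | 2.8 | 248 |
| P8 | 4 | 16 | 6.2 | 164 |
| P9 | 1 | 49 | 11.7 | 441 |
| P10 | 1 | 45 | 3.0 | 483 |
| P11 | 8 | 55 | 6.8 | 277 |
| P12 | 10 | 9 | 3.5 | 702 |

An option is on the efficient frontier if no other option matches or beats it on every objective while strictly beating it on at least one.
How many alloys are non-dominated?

5

P1: dominated by P12 (corrosion resistance 10≥10, cost 9≤35, density 3.5≤3.8, yield strength 702≥107).
P2: not dominated.
P3: dominated by P12 (corrosion resistance 10≥2, cost 9≤38, density 3.5≤5.0, yield strength 702≥255).
P4: not dominated (best density).
P5: not dominated (best yield strength).
P6: dominated by P12 (corrosion resistance 10≥3, cost 9≤18, density 3.5≤6.6, yield strength 702≥557).
P7: dominated by P2 (corrosion resistance 8≥7, cost 42≤65, density 2.8≤2.8, yield strength 443≥248).
P8: dominated by P12 (corrosion resistance 10≥4, cost 9≤16, density 3.5≤6.2, yield strength 702≥164).
P9: dominated by P2 (corrosion resistance 8≥1, cost 42≤49, density 2.8≤11.7, yield strength 443≥441).
P10: not dominated.
P11: dominated by P2 (corrosion resistance 8≥8, cost 42≤55, density 2.8≤6.8, yield strength 443≥277).
P12: not dominated (best cost).
Pareto-optimal: P2, P4, P5, P10, P12 → 5.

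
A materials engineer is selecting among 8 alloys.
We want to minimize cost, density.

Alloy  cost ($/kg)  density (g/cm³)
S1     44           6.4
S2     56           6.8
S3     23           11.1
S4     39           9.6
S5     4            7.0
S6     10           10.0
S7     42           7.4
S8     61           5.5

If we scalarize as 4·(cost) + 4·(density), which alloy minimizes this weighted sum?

S5

S1: 4·44 + 4·6.4 = 201.6
S2: 4·56 + 4·6.8 = 251.2
S3: 4·23 + 4·11.1 = 136.4
S4: 4·39 + 4·9.6 = 194.4
S5: 4·4 + 4·7.0 = 44.0
S6: 4·10 + 4·10.0 = 80.0
S7: 4·42 + 4·7.4 = 197.6
S8: 4·61 + 4·5.5 = 266.0
Lowest: S5 at 44.0.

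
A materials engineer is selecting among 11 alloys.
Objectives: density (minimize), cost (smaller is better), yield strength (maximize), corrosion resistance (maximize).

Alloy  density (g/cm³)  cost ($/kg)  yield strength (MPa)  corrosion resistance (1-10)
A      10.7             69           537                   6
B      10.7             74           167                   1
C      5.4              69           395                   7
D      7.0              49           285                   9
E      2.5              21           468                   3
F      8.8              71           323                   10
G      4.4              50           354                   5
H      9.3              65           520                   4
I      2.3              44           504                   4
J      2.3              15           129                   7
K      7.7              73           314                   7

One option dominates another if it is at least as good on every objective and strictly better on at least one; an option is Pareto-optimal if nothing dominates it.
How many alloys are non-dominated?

9

A: not dominated (best yield strength).
B: dominated by A (density 10.7≤10.7, cost 69≤74, yield strength 537≥167, corrosion resistance 6≥1).
C: not dominated.
D: not dominated.
E: not dominated.
F: not dominated (best corrosion resistance).
G: not dominated.
H: not dominated.
I: not dominated.
J: not dominated (best cost).
K: dominated by C (density 5.4≤7.7, cost 69≤73, yield strength 395≥314, corrosion resistance 7≥7).
Pareto-optimal: A, C, D, E, F, G, H, I, J → 9.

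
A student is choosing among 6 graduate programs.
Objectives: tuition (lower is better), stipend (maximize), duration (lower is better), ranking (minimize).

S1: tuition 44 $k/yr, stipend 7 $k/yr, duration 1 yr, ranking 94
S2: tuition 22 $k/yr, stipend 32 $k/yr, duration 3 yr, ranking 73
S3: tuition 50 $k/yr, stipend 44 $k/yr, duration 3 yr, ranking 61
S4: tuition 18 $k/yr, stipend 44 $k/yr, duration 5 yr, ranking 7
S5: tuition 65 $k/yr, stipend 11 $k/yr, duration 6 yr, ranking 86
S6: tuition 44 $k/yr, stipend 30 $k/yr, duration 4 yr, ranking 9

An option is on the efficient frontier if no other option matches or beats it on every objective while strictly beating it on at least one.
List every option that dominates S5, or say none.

S2: tuition 22≤65, stipend 32≥11, duration 3≤6, ranking 73≤86 — dominates S5.
S3: tuition 50≤65, stipend 44≥11, duration 3≤6, ranking 61≤86 — dominates S5.
S4: tuition 18≤65, stipend 44≥11, duration 5≤6, ranking 7≤86 — dominates S5.
S6: tuition 44≤65, stipend 30≥11, duration 4≤6, ranking 9≤86 — dominates S5.
Others (S1) are each worse than S5 on at least one objective.

S2, S3, S4, S6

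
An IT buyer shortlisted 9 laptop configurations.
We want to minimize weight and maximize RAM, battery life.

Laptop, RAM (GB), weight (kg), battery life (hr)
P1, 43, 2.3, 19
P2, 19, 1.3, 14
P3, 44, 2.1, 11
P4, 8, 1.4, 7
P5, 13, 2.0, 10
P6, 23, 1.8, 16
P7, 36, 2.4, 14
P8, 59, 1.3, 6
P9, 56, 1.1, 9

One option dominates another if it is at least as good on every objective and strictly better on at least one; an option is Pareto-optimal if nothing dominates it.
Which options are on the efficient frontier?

P1, P2, P3, P6, P8, P9

P1: not dominated (best battery life).
P2: not dominated.
P3: not dominated.
P4: dominated by P2 (RAM 19≥8, weight 1.3≤1.4, battery life 14≥7).
P5: dominated by P2 (RAM 19≥13, weight 1.3≤2.0, battery life 14≥10).
P6: not dominated.
P7: dominated by P1 (RAM 43≥36, weight 2.3≤2.4, battery life 19≥14).
P8: not dominated (best RAM).
P9: not dominated (best weight).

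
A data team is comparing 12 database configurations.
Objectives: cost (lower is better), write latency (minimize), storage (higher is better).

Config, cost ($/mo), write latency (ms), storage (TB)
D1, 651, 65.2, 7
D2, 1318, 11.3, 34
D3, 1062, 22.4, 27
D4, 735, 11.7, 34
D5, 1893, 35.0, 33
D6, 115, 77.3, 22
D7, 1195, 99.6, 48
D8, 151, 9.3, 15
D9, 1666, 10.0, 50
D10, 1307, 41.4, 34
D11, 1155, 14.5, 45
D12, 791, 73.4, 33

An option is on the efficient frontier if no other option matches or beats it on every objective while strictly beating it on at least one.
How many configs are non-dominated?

7

D1: dominated by D8 (cost 151≤651, write latency 9.3≤65.2, storage 15≥7).
D2: not dominated.
D3: dominated by D4 (cost 735≤1062, write latency 11.7≤22.4, storage 34≥27).
D4: not dominated.
D5: dominated by D2 (cost 1318≤1893, write latency 11.3≤35.0, storage 34≥33).
D6: not dominated (best cost).
D7: not dominated.
D8: not dominated (best write latency).
D9: not dominated (best storage).
D10: dominated by D4 (cost 735≤1307, write latency 11.7≤41.4, storage 34≥34).
D11: not dominated.
D12: dominated by D4 (cost 735≤791, write latency 11.7≤73.4, storage 34≥33).
Pareto-optimal: D2, D4, D6, D7, D8, D9, D11 → 7.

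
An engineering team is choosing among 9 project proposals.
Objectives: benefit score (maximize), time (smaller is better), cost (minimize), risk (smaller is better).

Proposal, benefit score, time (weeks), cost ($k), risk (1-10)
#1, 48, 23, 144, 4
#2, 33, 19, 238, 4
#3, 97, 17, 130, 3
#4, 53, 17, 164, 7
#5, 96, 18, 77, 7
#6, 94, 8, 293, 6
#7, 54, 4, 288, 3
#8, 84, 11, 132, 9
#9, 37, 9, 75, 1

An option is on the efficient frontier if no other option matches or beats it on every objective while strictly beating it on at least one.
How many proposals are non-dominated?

6

#1: dominated by #3 (benefit score 97≥48, time 17≤23, cost 130≤144, risk 3≤4).
#2: dominated by #3 (benefit score 97≥33, time 17≤19, cost 130≤238, risk 3≤4).
#3: not dominated (best benefit score).
#4: dominated by #3 (benefit score 97≥53, time 17≤17, cost 130≤164, risk 3≤7).
#5: not dominated.
#6: not dominated.
#7: not dominated (best time).
#8: not dominated.
#9: not dominated (best cost).
Pareto-optimal: #3, #5, #6, #7, #8, #9 → 6.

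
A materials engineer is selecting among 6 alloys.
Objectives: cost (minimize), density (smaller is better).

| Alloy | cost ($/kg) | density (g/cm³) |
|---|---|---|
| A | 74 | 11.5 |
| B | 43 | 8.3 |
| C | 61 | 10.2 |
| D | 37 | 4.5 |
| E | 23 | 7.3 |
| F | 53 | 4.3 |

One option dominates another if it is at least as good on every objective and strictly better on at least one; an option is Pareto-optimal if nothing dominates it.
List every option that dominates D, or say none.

none

A: worse on cost (74 vs 37).
B: worse on cost (43 vs 37).
C: worse on cost (61 vs 37).
E: worse on density (7.3 vs 4.5).
F: worse on cost (53 vs 37).
No option dominates D.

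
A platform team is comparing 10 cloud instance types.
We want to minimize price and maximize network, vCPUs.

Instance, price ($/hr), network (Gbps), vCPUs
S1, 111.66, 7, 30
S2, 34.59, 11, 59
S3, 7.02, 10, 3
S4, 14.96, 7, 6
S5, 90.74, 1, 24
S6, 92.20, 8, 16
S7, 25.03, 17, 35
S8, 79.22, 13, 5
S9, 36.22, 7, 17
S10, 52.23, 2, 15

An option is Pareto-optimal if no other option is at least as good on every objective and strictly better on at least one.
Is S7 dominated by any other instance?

S1: worse on price (111.66 vs 25.03).
S2: worse on price (34.59 vs 25.03).
S3: worse on network (10 vs 17).
S4: worse on network (7 vs 17).
S5: worse on price (90.74 vs 25.03).
S6: worse on price (92.20 vs 25.03).
S8: worse on price (79.22 vs 25.03).
S9: worse on price (36.22 vs 25.03).
S10: worse on price (52.23 vs 25.03).
No option is at least as good as S7 on every objective and strictly better on one.

No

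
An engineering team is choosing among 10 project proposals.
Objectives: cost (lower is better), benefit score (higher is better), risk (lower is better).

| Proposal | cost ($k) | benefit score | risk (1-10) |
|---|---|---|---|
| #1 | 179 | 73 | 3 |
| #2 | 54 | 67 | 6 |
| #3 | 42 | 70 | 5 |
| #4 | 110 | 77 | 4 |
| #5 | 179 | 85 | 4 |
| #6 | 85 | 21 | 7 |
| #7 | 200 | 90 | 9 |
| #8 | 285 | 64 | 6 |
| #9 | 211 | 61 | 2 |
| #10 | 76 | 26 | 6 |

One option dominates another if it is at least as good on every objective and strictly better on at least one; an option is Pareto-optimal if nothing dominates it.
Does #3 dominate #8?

Yes

#3 vs #8: cost 42≤285, benefit score 70≥64, risk 5≤6 — #3 is at least as good on every objective with at least one strict improvement.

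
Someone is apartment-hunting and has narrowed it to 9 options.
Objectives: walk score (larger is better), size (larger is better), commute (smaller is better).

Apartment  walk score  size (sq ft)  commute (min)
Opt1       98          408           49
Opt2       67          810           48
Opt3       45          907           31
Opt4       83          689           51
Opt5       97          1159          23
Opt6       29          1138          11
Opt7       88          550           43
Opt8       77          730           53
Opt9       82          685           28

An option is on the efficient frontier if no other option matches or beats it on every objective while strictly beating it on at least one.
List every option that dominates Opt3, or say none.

Opt5

Opt5: walk score 97≥45, size 1159≥907, commute 23≤31 — dominates Opt3.
Others (Opt1, Opt2, Opt4, Opt6, Opt7, Opt8, Opt9) are each worse than Opt3 on at least one objective.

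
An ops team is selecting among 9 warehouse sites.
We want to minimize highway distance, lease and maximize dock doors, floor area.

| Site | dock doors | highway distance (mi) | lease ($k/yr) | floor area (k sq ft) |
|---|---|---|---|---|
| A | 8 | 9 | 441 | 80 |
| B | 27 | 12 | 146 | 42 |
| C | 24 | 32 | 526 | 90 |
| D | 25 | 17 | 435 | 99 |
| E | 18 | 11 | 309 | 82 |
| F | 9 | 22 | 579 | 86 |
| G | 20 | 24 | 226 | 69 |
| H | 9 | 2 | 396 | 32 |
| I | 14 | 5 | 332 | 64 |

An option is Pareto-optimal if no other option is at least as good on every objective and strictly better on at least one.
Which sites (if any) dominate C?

D: dock doors 25≥24, highway distance 17≤32, lease 435≤526, floor area 99≥90 — dominates C.
Others (A, B, E, F, G, H, I) are each worse than C on at least one objective.

D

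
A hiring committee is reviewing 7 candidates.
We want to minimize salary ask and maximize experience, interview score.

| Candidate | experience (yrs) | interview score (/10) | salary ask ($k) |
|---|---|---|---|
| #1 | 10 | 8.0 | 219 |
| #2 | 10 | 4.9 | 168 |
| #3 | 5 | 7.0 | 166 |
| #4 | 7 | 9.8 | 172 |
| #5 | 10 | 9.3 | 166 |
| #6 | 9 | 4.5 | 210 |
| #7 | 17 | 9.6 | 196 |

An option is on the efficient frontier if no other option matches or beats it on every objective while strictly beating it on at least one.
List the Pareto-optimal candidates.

#4, #5, #7

#1: dominated by #5 (experience 10≥10, interview score 9.3≥8.0, salary ask 166≤219).
#2: dominated by #5 (experience 10≥10, interview score 9.3≥4.9, salary ask 166≤168).
#3: dominated by #5 (experience 10≥5, interview score 9.3≥7.0, salary ask 166≤166).
#4: not dominated (best interview score).
#5: not dominated.
#6: dominated by #2 (experience 10≥9, interview score 4.9≥4.5, salary ask 168≤210).
#7: not dominated (best experience).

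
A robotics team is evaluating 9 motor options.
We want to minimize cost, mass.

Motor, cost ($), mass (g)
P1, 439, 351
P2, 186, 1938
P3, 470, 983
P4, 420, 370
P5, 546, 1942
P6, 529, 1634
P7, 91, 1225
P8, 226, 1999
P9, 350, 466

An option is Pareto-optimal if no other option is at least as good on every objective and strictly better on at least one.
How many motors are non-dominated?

4

P1: not dominated (best mass).
P2: dominated by P7 (cost 91≤186, mass 1225≤1938).
P3: dominated by P1 (cost 439≤470, mass 351≤983).
P4: not dominated.
P5: dominated by P1 (cost 439≤546, mass 351≤1942).
P6: dominated by P1 (cost 439≤529, mass 351≤1634).
P7: not dominated (best cost).
P8: dominated by P2 (cost 186≤226, mass 1938≤1999).
P9: not dominated.
Pareto-optimal: P1, P4, P7, P9 → 4.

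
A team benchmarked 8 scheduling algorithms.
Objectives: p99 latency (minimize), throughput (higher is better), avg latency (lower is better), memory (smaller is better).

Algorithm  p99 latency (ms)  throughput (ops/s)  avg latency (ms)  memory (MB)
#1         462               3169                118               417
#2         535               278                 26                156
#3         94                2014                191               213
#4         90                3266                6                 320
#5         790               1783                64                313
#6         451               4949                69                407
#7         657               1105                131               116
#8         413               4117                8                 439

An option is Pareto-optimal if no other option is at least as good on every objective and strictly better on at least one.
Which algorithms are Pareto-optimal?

#1: dominated by #4 (p99 latency 90≤462, throughput 3266≥3169, avg latency 6≤118, memory 320≤417).
#2: not dominated.
#3: not dominated.
#4: not dominated (best p99 latency).
#5: not dominated.
#6: not dominated (best throughput).
#7: not dominated (best memory).
#8: not dominated.

#2, #3, #4, #5, #6, #7, #8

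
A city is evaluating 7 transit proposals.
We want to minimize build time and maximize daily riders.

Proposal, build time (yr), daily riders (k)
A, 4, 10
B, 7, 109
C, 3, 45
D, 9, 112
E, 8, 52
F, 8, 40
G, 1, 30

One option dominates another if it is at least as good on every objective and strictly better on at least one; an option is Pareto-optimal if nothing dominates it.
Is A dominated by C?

C vs A: build time 3≤4, daily riders 45≥10 — C is at least as good on every objective with at least one strict improvement.

Yes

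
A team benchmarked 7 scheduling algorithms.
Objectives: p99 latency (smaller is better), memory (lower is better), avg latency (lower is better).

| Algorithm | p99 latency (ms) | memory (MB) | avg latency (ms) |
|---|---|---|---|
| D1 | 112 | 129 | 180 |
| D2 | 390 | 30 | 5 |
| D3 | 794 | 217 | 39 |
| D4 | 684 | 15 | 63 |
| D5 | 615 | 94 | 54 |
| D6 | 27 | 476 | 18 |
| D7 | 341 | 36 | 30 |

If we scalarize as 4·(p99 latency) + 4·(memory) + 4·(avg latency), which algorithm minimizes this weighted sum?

D7

D1: 4·112 + 4·129 + 4·180 = 1684
D2: 4·390 + 4·30 + 4·5 = 1700
D3: 4·794 + 4·217 + 4·39 = 4200
D4: 4·684 + 4·15 + 4·63 = 3048
D5: 4·615 + 4·94 + 4·54 = 3052
D6: 4·27 + 4·476 + 4·18 = 2084
D7: 4·341 + 4·36 + 4·30 = 1628
Lowest: D7 at 1628.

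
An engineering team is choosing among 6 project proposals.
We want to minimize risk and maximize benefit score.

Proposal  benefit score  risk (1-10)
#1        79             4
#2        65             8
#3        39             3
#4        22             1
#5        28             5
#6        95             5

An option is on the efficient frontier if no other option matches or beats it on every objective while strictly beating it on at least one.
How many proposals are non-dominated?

#1: not dominated.
#2: dominated by #1 (benefit score 79≥65, risk 4≤8).
#3: not dominated.
#4: not dominated (best risk).
#5: dominated by #1 (benefit score 79≥28, risk 4≤5).
#6: not dominated (best benefit score).
Pareto-optimal: #1, #3, #4, #6 → 4.

4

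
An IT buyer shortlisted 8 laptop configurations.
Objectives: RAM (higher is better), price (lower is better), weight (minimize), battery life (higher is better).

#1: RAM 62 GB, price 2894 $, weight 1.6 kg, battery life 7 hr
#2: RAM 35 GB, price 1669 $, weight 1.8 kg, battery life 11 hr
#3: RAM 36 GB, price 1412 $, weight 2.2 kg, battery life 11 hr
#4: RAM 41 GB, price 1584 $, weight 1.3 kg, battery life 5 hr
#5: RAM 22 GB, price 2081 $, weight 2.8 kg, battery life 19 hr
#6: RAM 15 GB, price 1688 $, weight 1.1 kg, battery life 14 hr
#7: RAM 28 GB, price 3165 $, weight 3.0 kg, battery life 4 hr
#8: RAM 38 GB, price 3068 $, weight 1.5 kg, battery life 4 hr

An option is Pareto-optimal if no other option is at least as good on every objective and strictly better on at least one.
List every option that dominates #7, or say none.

#1, #2, #3, #4, #8

#1: RAM 62≥28, price 2894≤3165, weight 1.6≤3.0, battery life 7≥4 — dominates #7.
#2: RAM 35≥28, price 1669≤3165, weight 1.8≤3.0, battery life 11≥4 — dominates #7.
#3: RAM 36≥28, price 1412≤3165, weight 2.2≤3.0, battery life 11≥4 — dominates #7.
#4: RAM 41≥28, price 1584≤3165, weight 1.3≤3.0, battery life 5≥4 — dominates #7.
#8: RAM 38≥28, price 3068≤3165, weight 1.5≤3.0, battery life 4≥4 — dominates #7.
Others (#5, #6) are each worse than #7 on at least one objective.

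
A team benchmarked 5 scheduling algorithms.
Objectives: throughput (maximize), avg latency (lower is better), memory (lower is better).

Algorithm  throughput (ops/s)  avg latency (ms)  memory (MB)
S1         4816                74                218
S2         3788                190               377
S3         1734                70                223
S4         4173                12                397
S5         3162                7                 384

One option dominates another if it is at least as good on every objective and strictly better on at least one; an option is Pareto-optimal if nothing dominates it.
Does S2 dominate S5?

S2 vs S5: S2 is worse on avg latency (190 vs 7), so it does not dominate S5.

No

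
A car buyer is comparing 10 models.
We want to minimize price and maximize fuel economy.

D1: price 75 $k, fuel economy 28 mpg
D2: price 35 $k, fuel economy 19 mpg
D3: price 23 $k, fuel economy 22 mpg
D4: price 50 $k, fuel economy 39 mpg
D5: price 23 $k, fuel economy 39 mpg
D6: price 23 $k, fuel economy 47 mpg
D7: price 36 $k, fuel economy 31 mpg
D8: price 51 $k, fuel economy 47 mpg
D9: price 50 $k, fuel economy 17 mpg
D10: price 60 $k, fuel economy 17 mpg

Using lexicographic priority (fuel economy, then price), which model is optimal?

D6

First maximize fuel economy: best is 47, kept {D6, D8}.
Then minimize price: best is 23, kept {D6}.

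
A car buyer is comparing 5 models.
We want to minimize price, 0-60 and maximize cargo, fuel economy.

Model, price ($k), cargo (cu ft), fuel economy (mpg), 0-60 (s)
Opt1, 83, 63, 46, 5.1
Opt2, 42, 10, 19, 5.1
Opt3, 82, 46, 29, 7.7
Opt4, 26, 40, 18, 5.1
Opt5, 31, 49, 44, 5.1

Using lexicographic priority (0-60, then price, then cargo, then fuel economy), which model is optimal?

Opt4

First minimize 0-60: best is 5.1, kept {Opt1, Opt2, Opt4, Opt5}.
Then minimize price: best is 26, kept {Opt4}.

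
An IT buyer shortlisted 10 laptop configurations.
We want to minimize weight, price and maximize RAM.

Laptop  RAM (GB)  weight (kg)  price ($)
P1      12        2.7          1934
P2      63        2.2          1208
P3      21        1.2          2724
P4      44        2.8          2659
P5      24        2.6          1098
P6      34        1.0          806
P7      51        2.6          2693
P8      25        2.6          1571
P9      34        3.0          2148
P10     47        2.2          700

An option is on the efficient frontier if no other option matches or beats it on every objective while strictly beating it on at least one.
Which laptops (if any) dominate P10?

P1: worse on RAM (12 vs 47).
P2: worse on price (1208 vs 700).
P3: worse on RAM (21 vs 47).
P4: worse on RAM (44 vs 47).
P5: worse on RAM (24 vs 47).
P6: worse on RAM (34 vs 47).
P7: worse on weight (2.6 vs 2.2).
P8: worse on RAM (25 vs 47).
P9: worse on RAM (34 vs 47).
No option dominates P10.

none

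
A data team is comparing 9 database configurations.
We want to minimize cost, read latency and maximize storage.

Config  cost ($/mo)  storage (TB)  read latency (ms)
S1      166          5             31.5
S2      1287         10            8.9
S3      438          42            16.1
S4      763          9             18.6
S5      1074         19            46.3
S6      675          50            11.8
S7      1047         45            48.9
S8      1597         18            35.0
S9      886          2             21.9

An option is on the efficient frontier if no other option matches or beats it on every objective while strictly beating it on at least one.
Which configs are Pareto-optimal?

S1, S2, S3, S6

S1: not dominated (best cost).
S2: not dominated (best read latency).
S3: not dominated.
S4: dominated by S3 (cost 438≤763, storage 42≥9, read latency 16.1≤18.6).
S5: dominated by S3 (cost 438≤1074, storage 42≥19, read latency 16.1≤46.3).
S6: not dominated (best storage).
S7: dominated by S6 (cost 675≤1047, storage 50≥45, read latency 11.8≤48.9).
S8: dominated by S3 (cost 438≤1597, storage 42≥18, read latency 16.1≤35.0).
S9: dominated by S3 (cost 438≤886, storage 42≥2, read latency 16.1≤21.9).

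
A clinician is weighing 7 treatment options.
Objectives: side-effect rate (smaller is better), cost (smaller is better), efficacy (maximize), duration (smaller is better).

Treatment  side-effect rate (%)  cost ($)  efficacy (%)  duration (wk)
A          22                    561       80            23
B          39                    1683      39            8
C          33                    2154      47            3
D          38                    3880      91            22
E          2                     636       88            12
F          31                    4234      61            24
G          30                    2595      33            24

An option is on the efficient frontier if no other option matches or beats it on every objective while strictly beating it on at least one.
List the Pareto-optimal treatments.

A: not dominated (best cost).
B: not dominated.
C: not dominated (best duration).
D: not dominated (best efficacy).
E: not dominated (best side-effect rate).
F: dominated by A (side-effect rate 22≤31, cost 561≤4234, efficacy 80≥61, duration 23≤24).
G: dominated by A (side-effect rate 22≤30, cost 561≤2595, efficacy 80≥33, duration 23≤24).

A, B, C, D, E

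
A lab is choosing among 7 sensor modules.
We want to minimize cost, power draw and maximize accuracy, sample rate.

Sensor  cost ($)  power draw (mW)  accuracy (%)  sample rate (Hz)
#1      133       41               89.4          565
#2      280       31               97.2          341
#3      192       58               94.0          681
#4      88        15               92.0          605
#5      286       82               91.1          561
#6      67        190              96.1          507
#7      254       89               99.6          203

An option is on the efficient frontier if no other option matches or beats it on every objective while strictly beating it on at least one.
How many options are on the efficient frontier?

#1: dominated by #4 (cost 88≤133, power draw 15≤41, accuracy 92.0≥89.4, sample rate 605≥565).
#2: not dominated.
#3: not dominated (best sample rate).
#4: not dominated (best power draw).
#5: dominated by #3 (cost 192≤286, power draw 58≤82, accuracy 94.0≥91.1, sample rate 681≥561).
#6: not dominated (best cost).
#7: not dominated (best accuracy).
Pareto-optimal: #2, #3, #4, #6, #7 → 5.

5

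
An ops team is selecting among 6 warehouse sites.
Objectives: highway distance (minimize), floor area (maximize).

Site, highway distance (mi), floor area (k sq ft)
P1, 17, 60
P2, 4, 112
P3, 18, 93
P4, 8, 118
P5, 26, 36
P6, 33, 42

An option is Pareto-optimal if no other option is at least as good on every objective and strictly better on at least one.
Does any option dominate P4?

No

P1: worse on highway distance (17 vs 8).
P2: worse on floor area (112 vs 118).
P3: worse on highway distance (18 vs 8).
P5: worse on highway distance (26 vs 8).
P6: worse on highway distance (33 vs 8).
No option is at least as good as P4 on every objective and strictly better on one.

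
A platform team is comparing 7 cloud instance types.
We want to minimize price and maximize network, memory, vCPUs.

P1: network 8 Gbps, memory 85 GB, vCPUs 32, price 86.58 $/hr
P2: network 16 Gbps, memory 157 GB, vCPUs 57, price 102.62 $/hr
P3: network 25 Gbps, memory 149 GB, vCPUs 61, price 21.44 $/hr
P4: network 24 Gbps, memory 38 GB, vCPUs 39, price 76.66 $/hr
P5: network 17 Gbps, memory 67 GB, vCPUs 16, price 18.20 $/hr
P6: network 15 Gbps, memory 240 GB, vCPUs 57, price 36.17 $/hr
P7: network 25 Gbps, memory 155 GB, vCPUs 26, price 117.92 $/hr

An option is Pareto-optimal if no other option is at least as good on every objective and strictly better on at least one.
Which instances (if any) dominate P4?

P3: network 25≥24, memory 149≥38, vCPUs 61≥39, price 21.44≤76.66 — dominates P4.
Others (P1, P2, P5, P6, P7) are each worse than P4 on at least one objective.

P3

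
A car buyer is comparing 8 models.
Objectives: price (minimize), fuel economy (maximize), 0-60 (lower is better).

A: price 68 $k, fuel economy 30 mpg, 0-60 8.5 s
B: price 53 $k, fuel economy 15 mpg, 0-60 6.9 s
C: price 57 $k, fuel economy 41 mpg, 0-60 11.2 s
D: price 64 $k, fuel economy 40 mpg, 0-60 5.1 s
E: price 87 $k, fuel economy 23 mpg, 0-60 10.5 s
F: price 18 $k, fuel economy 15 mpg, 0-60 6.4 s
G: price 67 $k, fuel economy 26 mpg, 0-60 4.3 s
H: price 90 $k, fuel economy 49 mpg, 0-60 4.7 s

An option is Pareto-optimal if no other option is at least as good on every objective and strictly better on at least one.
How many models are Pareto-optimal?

5

A: dominated by D (price 64≤68, fuel economy 40≥30, 0-60 5.1≤8.5).
B: dominated by F (price 18≤53, fuel economy 15≥15, 0-60 6.4≤6.9).
C: not dominated.
D: not dominated.
E: dominated by A (price 68≤87, fuel economy 30≥23, 0-60 8.5≤10.5).
F: not dominated (best price).
G: not dominated (best 0-60).
H: not dominated (best fuel economy).
Pareto-optimal: C, D, F, G, H → 5.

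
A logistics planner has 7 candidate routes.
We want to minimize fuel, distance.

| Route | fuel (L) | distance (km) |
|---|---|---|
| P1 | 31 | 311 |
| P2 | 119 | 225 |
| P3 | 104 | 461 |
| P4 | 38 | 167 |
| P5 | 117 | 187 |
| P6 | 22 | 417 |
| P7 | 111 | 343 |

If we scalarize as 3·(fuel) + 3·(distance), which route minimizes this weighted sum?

P1: 3·31 + 3·311 = 1026
P2: 3·119 + 3·225 = 1032
P3: 3·104 + 3·461 = 1695
P4: 3·38 + 3·167 = 615
P5: 3·117 + 3·187 = 912
P6: 3·22 + 3·417 = 1317
P7: 3·111 + 3·343 = 1362
Lowest: P4 at 615.

P4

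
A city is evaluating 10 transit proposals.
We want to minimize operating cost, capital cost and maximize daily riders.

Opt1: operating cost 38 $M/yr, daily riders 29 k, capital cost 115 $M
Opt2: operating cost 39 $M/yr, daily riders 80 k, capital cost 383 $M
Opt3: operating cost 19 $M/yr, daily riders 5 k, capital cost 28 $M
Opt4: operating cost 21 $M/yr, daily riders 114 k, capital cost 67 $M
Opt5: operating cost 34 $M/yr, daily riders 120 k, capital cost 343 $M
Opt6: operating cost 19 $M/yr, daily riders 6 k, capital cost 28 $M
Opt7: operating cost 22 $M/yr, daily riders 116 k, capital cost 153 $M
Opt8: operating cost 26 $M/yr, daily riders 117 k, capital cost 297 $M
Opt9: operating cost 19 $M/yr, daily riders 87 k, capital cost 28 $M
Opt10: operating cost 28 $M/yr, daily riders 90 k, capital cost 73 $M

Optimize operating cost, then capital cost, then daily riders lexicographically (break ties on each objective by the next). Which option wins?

Opt9

First minimize operating cost: best is 19, kept {Opt3, Opt6, Opt9}.
Then minimize capital cost: best is 28, kept {Opt3, Opt6, Opt9}.
Then maximize daily riders: best is 87, kept {Opt9}.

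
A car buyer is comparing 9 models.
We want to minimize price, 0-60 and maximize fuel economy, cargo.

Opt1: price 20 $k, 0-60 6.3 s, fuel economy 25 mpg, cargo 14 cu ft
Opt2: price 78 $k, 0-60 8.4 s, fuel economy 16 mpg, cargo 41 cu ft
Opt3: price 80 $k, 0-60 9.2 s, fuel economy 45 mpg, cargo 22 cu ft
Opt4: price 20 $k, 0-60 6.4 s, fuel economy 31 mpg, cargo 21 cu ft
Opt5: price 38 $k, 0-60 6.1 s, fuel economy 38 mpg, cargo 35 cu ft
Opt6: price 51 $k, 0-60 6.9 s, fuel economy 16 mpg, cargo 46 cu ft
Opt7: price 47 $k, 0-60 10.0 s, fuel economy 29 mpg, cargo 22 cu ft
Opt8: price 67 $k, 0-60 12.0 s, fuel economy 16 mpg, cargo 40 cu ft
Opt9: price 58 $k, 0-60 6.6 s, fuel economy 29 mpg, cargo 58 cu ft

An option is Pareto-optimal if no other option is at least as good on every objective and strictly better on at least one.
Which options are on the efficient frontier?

Opt1: not dominated.
Opt2: dominated by Opt6 (price 51≤78, 0-60 6.9≤8.4, fuel economy 16≥16, cargo 46≥41).
Opt3: not dominated (best fuel economy).
Opt4: not dominated.
Opt5: not dominated (best 0-60).
Opt6: not dominated.
Opt7: dominated by Opt5 (price 38≤47, 0-60 6.1≤10.0, fuel economy 38≥29, cargo 35≥22).
Opt8: dominated by Opt6 (price 51≤67, 0-60 6.9≤12.0, fuel economy 16≥16, cargo 46≥40).
Opt9: not dominated (best cargo).

Opt1, Opt3, Opt4, Opt5, Opt6, Opt9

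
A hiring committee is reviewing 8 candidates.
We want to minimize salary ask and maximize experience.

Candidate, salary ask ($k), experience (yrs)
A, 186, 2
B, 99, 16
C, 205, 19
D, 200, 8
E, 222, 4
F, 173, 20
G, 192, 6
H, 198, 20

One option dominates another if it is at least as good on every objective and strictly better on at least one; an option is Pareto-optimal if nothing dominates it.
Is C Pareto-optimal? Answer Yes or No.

F vs C: salary ask 173≤205, experience 20≥19 — F is at least as good on every objective and strictly better on at least one, so F dominates C.

No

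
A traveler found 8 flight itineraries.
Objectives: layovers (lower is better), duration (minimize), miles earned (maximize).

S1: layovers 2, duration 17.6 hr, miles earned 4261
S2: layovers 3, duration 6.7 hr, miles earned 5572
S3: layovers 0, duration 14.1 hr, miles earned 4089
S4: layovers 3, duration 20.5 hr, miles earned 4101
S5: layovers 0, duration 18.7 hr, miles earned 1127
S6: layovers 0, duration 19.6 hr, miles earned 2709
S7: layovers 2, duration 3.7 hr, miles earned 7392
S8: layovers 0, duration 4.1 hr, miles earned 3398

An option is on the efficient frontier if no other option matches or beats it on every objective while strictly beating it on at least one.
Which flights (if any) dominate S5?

S3: layovers 0≤0, duration 14.1≤18.7, miles earned 4089≥1127 — dominates S5.
S8: layovers 0≤0, duration 4.1≤18.7, miles earned 3398≥1127 — dominates S5.
Others (S1, S2, S4, S6, S7) are each worse than S5 on at least one objective.

S3, S8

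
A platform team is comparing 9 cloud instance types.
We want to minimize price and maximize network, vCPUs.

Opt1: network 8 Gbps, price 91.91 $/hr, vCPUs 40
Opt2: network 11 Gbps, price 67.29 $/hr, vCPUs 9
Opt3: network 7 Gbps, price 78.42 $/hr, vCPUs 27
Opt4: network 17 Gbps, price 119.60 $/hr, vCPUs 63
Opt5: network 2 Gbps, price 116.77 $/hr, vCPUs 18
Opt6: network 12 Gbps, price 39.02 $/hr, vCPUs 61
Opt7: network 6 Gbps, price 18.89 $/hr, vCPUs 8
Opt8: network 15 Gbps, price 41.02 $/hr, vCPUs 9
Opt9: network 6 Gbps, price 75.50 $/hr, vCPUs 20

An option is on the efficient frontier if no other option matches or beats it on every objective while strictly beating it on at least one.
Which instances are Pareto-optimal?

Opt1: dominated by Opt6 (network 12≥8, price 39.02≤91.91, vCPUs 61≥40).
Opt2: dominated by Opt6 (network 12≥11, price 39.02≤67.29, vCPUs 61≥9).
Opt3: dominated by Opt6 (network 12≥7, price 39.02≤78.42, vCPUs 61≥27).
Opt4: not dominated (best network).
Opt5: dominated by Opt1 (network 8≥2, price 91.91≤116.77, vCPUs 40≥18).
Opt6: not dominated.
Opt7: not dominated (best price).
Opt8: not dominated.
Opt9: dominated by Opt6 (network 12≥6, price 39.02≤75.50, vCPUs 61≥20).

Opt4, Opt6, Opt7, Opt8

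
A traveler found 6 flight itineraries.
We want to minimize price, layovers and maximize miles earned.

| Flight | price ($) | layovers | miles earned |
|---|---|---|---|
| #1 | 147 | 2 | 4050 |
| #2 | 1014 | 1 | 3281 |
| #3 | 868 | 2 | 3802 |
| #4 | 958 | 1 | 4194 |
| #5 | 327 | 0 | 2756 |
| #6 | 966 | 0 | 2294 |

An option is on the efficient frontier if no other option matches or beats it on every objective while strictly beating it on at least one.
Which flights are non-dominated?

#1: not dominated (best price).
#2: dominated by #4 (price 958≤1014, layovers 1≤1, miles earned 4194≥3281).
#3: dominated by #1 (price 147≤868, layovers 2≤2, miles earned 4050≥3802).
#4: not dominated (best miles earned).
#5: not dominated.
#6: dominated by #5 (price 327≤966, layovers 0≤0, miles earned 2756≥2294).

#1, #4, #5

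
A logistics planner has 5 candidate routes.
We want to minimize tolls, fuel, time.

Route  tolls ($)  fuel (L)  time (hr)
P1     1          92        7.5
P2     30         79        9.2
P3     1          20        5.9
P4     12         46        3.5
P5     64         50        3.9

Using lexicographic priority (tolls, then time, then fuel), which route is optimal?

First minimize tolls: best is 1, kept {P1, P3}.
Then minimize time: best is 5.9, kept {P3}.

P3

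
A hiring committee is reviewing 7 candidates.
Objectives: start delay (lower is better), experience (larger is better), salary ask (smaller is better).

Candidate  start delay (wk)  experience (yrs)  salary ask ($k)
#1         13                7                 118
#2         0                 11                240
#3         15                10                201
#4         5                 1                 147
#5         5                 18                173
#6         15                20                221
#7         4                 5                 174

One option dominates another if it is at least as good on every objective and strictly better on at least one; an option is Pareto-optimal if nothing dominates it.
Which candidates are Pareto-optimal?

#1, #2, #4, #5, #6, #7

#1: not dominated (best salary ask).
#2: not dominated (best start delay).
#3: dominated by #5 (start delay 5≤15, experience 18≥10, salary ask 173≤201).
#4: not dominated.
#5: not dominated.
#6: not dominated (best experience).
#7: not dominated.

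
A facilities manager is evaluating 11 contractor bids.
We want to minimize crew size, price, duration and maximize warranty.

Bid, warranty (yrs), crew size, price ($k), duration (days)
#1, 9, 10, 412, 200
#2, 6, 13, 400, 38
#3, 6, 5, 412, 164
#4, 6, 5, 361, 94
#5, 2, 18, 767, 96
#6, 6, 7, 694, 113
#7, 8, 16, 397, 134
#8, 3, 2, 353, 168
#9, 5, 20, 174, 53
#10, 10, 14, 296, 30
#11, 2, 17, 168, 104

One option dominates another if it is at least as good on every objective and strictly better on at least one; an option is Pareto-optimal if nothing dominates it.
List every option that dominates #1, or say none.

none

#2: worse on warranty (6 vs 9).
#3: worse on warranty (6 vs 9).
#4: worse on warranty (6 vs 9).
#5: worse on warranty (2 vs 9).
#6: worse on warranty (6 vs 9).
#7: worse on warranty (8 vs 9).
#8: worse on warranty (3 vs 9).
#9: worse on warranty (5 vs 9).
#10: worse on crew size (14 vs 10).
#11: worse on warranty (2 vs 9).
No option dominates #1.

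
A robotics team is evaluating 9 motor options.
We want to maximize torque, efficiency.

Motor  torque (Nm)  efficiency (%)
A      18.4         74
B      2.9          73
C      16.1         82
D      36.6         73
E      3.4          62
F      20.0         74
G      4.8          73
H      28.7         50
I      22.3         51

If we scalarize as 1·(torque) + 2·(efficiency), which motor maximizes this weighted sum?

A: 1·18.4 + 2·74 = 166.4
B: 1·2.9 + 2·73 = 148.9
C: 1·16.1 + 2·82 = 180.1
D: 1·36.6 + 2·73 = 182.6
E: 1·3.4 + 2·62 = 127.4
F: 1·20.0 + 2·74 = 168.0
G: 1·4.8 + 2·73 = 150.8
H: 1·28.7 + 2·50 = 128.7
I: 1·22.3 + 2·51 = 124.3
Highest: D at 182.6.

D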